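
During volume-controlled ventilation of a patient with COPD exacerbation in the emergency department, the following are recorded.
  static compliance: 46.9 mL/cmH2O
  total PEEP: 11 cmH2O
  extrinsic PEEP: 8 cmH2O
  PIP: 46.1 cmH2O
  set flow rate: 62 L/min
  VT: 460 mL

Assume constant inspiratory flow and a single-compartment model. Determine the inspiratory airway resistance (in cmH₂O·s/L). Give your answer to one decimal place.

Flow: 62 L/min ÷ 60 = 1.0333 L/s.
Total PEEP = 11 cmH2O (set 8 + intrinsic 3); this is the baseline alveolar pressure.
Equation of motion (constant flow): PIP = Vt/C + R·V̇ + PEEP.
R·V̇ = PIP − Vt/C − PEEP = 46.1 − 460/46.9 − 11 = 46.1 − 9.808 − 11 = 25.292 cmH2O.
R = 25.292 / 1.0333 = 24.477 cmH2O·s/L.

24.5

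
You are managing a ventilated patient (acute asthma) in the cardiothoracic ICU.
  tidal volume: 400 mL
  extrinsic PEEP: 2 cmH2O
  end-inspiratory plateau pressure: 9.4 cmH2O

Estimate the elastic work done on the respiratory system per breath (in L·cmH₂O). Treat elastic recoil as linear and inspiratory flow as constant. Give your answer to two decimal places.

1.48

Elastic work ≈ ½ × (Pplat − PEEP) × Vt = 0.5 × (9.4 − 2) × 0.400 L = 0.5 × 7.4 × 0.400 = 1.48 L·cmH2O.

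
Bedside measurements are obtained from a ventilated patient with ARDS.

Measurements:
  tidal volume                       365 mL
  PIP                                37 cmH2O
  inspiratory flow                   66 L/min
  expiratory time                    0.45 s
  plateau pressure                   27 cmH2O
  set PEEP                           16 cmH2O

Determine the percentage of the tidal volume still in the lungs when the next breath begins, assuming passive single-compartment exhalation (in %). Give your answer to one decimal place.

Flow: 66 L/min ÷ 60 = 1.1 L/s.
R = (PIP − Pplat)/V̇ = (37 − 27) / 1.1 = 10.0/1.1 = 9.091 cmH2O·s/L.
C = Vt/(Pplat − PEEP) = 365.0 / (27 − 16) = 365.0/11.0 = 33.182 mL/cmH2O.
τ = R × C = 9.091 × 0.03318 L/cmH2O = 0.3016 s.
Fraction remaining at end-expiration = e^(−Te/τ) = e^(−0.45/0.3016) = 0.2249 → 22.49%.

22.5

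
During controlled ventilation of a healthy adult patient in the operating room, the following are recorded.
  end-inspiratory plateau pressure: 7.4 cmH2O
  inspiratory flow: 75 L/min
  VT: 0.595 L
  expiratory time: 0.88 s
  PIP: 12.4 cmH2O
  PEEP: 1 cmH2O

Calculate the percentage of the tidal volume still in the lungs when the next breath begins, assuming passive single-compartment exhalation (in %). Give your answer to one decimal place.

9.4

Flow: 75 L/min ÷ 60 = 1.25 L/s.
R = (PIP − Pplat)/V̇ = (12.4 − 7.4) / 1.25 = 5.0/1.25 = 4.0 cmH2O·s/L.
C = Vt/(Pplat − PEEP) = 595.0 / (7.4 − 1) = 595.0/6.4 = 92.969 mL/cmH2O.
τ = R × C = 4.0 × 0.09297 L/cmH2O = 0.3719 s.
Fraction remaining at end-expiration = e^(−Te/τ) = e^(−0.88/0.3719) = 0.09383 → 9.383%.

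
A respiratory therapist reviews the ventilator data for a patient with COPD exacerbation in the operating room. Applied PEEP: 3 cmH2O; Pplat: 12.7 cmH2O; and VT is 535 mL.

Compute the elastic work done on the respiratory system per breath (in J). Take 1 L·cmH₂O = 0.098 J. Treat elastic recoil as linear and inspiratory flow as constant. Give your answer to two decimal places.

0.25

Elastic work ≈ ½ × (Pplat − PEEP) × Vt = 0.5 × (12.7 − 3) × 0.535 L = 0.5 × 9.7 × 0.535 = 2.595 L·cmH2O.
× 0.098 J/(L·cmH2O) → 0.2543 J.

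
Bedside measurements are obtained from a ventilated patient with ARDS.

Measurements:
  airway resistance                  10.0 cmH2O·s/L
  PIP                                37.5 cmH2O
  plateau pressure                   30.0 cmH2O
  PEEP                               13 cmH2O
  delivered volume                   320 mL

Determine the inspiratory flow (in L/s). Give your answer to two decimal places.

0.75

flow = (PIP − Pplat) / Raw = 7.5 / 10.0 = 0.75 L/s.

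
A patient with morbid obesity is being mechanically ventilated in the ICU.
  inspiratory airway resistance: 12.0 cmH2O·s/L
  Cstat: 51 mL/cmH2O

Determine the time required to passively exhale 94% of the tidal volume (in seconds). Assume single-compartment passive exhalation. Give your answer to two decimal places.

τ = R × C = 12.0 × 51 mL/cmH2O = 12.0 × 0.051 L/cmH2O = 0.612 s.
Exhaled fraction f = 1 − e^(−t/τ) → t = −τ·ln(1 − f) = −0.612·ln(0.06) = 1.722 s.

1.72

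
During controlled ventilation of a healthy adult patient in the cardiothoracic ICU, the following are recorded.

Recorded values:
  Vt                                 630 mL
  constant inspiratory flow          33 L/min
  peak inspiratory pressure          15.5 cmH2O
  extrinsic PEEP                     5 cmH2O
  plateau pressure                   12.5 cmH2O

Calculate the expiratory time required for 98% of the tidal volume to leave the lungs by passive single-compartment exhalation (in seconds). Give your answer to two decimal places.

1.79

Flow: 33 L/min ÷ 60 = 0.55 L/s.
R = (PIP − Pplat)/V̇ = (15.5 − 12.5) / 0.55 = 3.0/0.55 = 5.455 cmH2O·s/L.
C = Vt/(Pplat − PEEP) = 630.0 / (12.5 − 5) = 630.0/7.5 = 84.0 mL/cmH2O.
τ = R × C = 5.455 × 0.084 L/cmH2O = 0.4582 s.
t = −τ·ln(1 − 0.98) = −0.4582·ln(0.02) = 1.792 s.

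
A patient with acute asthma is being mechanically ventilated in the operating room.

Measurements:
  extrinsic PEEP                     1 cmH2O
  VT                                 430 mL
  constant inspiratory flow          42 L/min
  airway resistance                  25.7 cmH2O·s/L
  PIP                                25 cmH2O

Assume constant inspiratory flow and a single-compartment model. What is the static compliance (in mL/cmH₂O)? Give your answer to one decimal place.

Flow: 42 L/min ÷ 60 = 0.7 L/s.
Equation of motion (constant flow): PIP = Vt/C + R·V̇ + PEEP.
Vt/C = PIP − R·V̇ − PEEP = 25 − 25.7×0.7 − 1 = 25 − 17.99 − 1 = 6.01 cmH2O.
C = Vt / 6.01 = 430 / 6.01 = 71.547 mL/cmH2O.

71.5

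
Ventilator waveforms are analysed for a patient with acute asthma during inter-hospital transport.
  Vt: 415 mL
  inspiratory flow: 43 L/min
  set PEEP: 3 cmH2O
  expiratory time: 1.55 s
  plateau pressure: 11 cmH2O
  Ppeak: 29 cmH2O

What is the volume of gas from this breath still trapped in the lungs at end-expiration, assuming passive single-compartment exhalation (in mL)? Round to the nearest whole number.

126

Flow: 43 L/min ÷ 60 = 0.7167 L/s.
R = (PIP − Pplat)/V̇ = (29 − 11) / 0.7167 = 18.0/0.7167 = 25.115 cmH2O·s/L.
C = Vt/(Pplat − PEEP) = 415.0 / (11 − 3) = 415.0/8.0 = 51.875 mL/cmH2O.
τ = R × C = 25.115 × 0.05188 L/cmH2O = 1.303 s.
Fraction remaining = e^(−Te/τ) = e^(−1.55/1.303) = 0.3044.
Trapped volume = 415.0 × 0.3044 = 126.33 mL.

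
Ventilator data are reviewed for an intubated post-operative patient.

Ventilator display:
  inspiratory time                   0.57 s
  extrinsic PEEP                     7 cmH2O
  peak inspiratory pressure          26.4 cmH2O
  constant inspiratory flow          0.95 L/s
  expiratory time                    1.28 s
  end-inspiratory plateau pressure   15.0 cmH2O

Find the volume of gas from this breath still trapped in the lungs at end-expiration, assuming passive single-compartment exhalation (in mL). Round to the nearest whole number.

Vt = flow × Ti = 0.95 L/s × 0.57 s × 1000 mL/L = 541.5 mL.
R = (PIP − Pplat)/V̇ = (26.4 − 15.0) / 0.95 = 11.4/0.95 = 12.0 cmH2O·s/L.
C = Vt/(Pplat − PEEP) = 541.5 / (15.0 − 7) = 541.5/8.0 = 67.688 mL/cmH2O.
τ = R × C = 12.0 × 0.06769 L/cmH2O = 0.8123 s.
Fraction remaining = e^(−Te/τ) = e^(−1.28/0.8123) = 0.2068.
Trapped volume = 541.5 × 0.2068 = 111.98 mL.

112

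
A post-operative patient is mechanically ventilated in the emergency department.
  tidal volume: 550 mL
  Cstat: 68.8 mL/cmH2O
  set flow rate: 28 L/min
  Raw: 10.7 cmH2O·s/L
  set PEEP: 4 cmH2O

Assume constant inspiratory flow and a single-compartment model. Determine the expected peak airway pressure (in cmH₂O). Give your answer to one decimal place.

17.0

Flow: 28 L/min ÷ 60 = 0.4667 L/s.
Equation of motion (constant flow): PIP = Vt/C + R·V̇ + PEEP.
PIP = 550/68.8 + 10.7×0.4667 + 4 = 7.994 + 4.994 + 4 = 16.988 cmH2O.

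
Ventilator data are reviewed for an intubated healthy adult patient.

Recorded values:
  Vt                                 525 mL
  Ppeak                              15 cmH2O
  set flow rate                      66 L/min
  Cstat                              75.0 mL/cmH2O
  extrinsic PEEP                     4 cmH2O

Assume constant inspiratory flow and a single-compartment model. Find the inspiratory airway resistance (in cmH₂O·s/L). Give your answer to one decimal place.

3.6

Flow: 66 L/min ÷ 60 = 1.1 L/s.
Equation of motion (constant flow): PIP = Vt/C + R·V̇ + PEEP.
R·V̇ = PIP − Vt/C − PEEP = 15 − 525/75.0 − 4 = 15 − 7.0 − 4 = 4.0 cmH2O.
R = 4.0 / 1.1 = 3.636 cmH2O·s/L.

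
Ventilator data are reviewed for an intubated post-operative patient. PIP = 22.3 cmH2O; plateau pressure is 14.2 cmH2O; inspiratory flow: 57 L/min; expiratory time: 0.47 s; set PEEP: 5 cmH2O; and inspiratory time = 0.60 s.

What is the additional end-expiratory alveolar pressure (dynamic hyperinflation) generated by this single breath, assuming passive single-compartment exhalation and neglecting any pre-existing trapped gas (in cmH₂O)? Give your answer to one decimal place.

Flow: 57 L/min ÷ 60 = 0.95 L/s.
Vt = flow × Ti = 0.95 L/s × 0.60 s × 1000 mL/L = 570.0 mL.
R = (PIP − Pplat)/V̇ = (22.3 − 14.2) / 0.95 = 8.1/0.95 = 8.526 cmH2O·s/L.
C = Vt/(Pplat − PEEP) = 570.0 / (14.2 − 5) = 570.0/9.2 = 61.957 mL/cmH2O.
τ = R × C = 8.526 × 0.06196 L/cmH2O = 0.5283 s.
Fraction remaining = e^(−Te/τ) = e^(−0.47/0.5283) = 0.4108; trapped volume = 570.0 × 0.4108 = 234.16 mL.
Additional alveolar pressure from trapping ≈ V_trapped / C = 234.16 / 61.957 = 3.779 cmH2O.

3.8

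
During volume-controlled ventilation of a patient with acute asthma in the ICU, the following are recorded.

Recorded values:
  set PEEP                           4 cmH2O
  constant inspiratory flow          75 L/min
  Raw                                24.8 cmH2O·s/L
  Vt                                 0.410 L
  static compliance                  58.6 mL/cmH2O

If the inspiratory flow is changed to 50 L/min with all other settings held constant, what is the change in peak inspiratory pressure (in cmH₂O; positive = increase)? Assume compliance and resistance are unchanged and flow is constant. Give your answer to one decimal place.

-10.3

Flow: 75 L/min ÷ 60 = 1.25 L/s.
New flow: 50 L/min ÷ 60 = 0.8333 L/s.
PIP = Vt/C + R·V̇ + PEEP (constant-flow equation of motion).
Only the resistive term changes: ΔPIP = R × ΔV̇ = 24.8 × (0.8333 − 1.25) = 24.8 × -0.4167 = -10.334 cmH2O.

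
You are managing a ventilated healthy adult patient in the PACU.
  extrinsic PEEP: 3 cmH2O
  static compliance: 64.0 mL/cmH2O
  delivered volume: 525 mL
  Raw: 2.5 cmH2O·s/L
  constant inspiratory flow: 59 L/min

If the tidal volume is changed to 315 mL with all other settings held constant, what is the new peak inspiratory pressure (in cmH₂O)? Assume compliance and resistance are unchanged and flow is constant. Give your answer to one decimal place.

10.4

Flow: 59 L/min ÷ 60 = 0.9833 L/s.
PIP = Vt/C + R·V̇ + PEEP (constant-flow equation of motion).
Only the elastic term changes: ΔPIP = ΔVt / C = (315 − 525) / 64.0 = -3.281 cmH2O.
Original PIP = 525/64.0 + 2.5×0.9833 + 3 = 13.661 cmH2O; new PIP = 13.661 + (-3.281) = 10.38 cmH2O.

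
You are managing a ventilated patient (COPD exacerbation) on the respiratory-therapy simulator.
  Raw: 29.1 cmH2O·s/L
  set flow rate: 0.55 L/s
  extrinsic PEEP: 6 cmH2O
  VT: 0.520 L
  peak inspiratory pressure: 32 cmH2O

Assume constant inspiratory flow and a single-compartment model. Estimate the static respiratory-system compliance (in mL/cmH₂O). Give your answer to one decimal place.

52.0

Equation of motion (constant flow): PIP = Vt/C + R·V̇ + PEEP.
Vt/C = PIP − R·V̇ − PEEP = 32 − 29.1×0.55 − 6 = 32 − 16.005 − 6 = 9.995 cmH2O.
C = Vt / 9.995 = 520 / 9.995 = 52.026 mL/cmH2O.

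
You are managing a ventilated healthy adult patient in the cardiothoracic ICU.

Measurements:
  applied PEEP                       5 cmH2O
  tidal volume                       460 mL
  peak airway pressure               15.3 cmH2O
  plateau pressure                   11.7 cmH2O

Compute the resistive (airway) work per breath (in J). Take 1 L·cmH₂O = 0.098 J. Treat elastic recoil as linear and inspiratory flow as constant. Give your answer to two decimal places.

With constant inspiratory flow the resistive pressure is constant at PIP − Pplat = 15.3 − 11.7 = 3.6 cmH2O, so resistive work = 3.6 × 0.460 = 1.656 L·cmH2O.
× 0.098 J/(L·cmH2O) → 0.1623 J.

0.16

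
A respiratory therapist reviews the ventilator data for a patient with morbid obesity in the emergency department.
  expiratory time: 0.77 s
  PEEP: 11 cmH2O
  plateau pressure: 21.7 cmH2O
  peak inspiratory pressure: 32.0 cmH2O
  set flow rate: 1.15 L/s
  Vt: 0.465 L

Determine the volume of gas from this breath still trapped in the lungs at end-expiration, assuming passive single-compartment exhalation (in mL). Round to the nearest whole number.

R = (PIP − Pplat)/V̇ = (32.0 − 21.7) / 1.15 = 10.3/1.15 = 8.957 cmH2O·s/L.
C = Vt/(Pplat − PEEP) = 465.0 / (21.7 − 11) = 465.0/10.7 = 43.458 mL/cmH2O.
τ = R × C = 8.957 × 0.04346 L/cmH2O = 0.3893 s.
Fraction remaining = e^(−Te/τ) = e^(−0.77/0.3893) = 0.1384.
Trapped volume = 465.0 × 0.1384 = 64.356 mL.

64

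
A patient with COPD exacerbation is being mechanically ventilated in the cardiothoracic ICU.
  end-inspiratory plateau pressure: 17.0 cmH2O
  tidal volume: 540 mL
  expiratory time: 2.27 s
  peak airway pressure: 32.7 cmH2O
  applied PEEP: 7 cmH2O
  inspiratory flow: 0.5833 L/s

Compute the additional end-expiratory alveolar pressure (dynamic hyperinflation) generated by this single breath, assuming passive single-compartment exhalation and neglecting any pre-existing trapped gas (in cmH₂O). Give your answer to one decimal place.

R = (PIP − Pplat)/V̇ = (32.7 − 17.0) / 0.5833 = 15.7/0.5833 = 26.916 cmH2O·s/L.
C = Vt/(Pplat − PEEP) = 540.0 / (17.0 − 7) = 540.0/10.0 = 54.0 mL/cmH2O.
τ = R × C = 26.916 × 0.054 L/cmH2O = 1.453 s.
Fraction remaining = e^(−Te/τ) = e^(−2.27/1.453) = 0.2097; trapped volume = 540.0 × 0.2097 = 113.24 mL.
Additional alveolar pressure from trapping ≈ V_trapped / C = 113.24 / 54.0 = 2.097 cmH2O.

2.1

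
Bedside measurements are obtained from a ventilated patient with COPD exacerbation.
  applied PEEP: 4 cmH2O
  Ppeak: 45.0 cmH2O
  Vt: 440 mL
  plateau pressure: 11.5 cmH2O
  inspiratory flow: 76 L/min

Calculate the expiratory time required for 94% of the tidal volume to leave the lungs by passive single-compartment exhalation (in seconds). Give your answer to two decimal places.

Flow: 76 L/min ÷ 60 = 1.2667 L/s.
R = (PIP − Pplat)/V̇ = (45.0 − 11.5) / 1.2667 = 33.5/1.2667 = 26.447 cmH2O·s/L.
C = Vt/(Pplat − PEEP) = 440.0 / (11.5 − 4) = 440.0/7.5 = 58.667 mL/cmH2O.
τ = R × C = 26.447 × 0.05867 L/cmH2O = 1.552 s.
t = −τ·ln(1 − 0.94) = −1.552·ln(0.06) = 4.366 s.

4.37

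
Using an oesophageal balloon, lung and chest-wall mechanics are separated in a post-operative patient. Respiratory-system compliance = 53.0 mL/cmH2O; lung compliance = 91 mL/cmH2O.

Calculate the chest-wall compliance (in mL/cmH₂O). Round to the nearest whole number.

127

1/Ccw = 1/Crs − 1/CL.
1/Ccw = 1/53.0 − 1/91 = 0.007879.
Ccw = 126.92 mL/cmH2O.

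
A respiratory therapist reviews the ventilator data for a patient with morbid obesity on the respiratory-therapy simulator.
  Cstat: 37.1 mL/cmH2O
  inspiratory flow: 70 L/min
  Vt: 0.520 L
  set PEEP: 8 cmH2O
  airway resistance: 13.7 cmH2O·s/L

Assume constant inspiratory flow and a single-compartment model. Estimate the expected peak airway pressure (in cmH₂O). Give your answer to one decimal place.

Flow: 70 L/min ÷ 60 = 1.1667 L/s.
Equation of motion (constant flow): PIP = Vt/C + R·V̇ + PEEP.
PIP = 520/37.1 + 13.7×1.1667 + 8 = 14.016 + 15.984 + 8 = 38.0 cmH2O.

38.0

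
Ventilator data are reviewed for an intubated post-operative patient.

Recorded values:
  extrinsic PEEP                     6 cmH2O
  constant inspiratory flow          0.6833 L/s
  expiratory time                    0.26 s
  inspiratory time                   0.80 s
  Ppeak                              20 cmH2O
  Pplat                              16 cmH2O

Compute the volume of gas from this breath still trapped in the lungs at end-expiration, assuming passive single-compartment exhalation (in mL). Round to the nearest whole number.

Vt = flow × Ti = 0.6833 L/s × 0.80 s × 1000 mL/L = 546.64 mL.
R = (PIP − Pplat)/V̇ = (20 − 16) / 0.6833 = 4.0/0.6833 = 5.854 cmH2O·s/L.
C = Vt/(Pplat − PEEP) = 546.64 / (16 − 6) = 546.64/10.0 = 54.664 mL/cmH2O.
τ = R × C = 5.854 × 0.05466 L/cmH2O = 0.32 s.
Fraction remaining = e^(−Te/τ) = e^(−0.26/0.32) = 0.4437.
Trapped volume = 546.64 × 0.4437 = 242.54 mL.

243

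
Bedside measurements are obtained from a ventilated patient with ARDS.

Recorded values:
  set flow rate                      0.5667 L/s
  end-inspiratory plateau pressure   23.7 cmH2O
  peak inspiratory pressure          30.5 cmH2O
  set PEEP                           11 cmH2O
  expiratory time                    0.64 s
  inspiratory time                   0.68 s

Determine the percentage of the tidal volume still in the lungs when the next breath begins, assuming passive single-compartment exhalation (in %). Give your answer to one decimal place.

Vt = flow × Ti = 0.5667 L/s × 0.68 s × 1000 mL/L = 385.36 mL.
R = (PIP − Pplat)/V̇ = (30.5 − 23.7) / 0.5667 = 6.8/0.5667 = 11.999 cmH2O·s/L.
C = Vt/(Pplat − PEEP) = 385.36 / (23.7 − 11) = 385.36/12.7 = 30.343 mL/cmH2O.
τ = R × C = 11.999 × 0.03034 L/cmH2O = 0.364 s.
Fraction remaining at end-expiration = e^(−Te/τ) = e^(−0.64/0.364) = 0.1723 → 17.23%.

17.2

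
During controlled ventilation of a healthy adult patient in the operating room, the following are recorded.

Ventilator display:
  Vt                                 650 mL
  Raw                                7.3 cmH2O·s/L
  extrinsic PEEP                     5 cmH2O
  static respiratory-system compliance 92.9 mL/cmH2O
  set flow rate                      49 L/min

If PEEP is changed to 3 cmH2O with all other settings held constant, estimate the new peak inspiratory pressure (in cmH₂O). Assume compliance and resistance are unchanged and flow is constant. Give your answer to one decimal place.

Flow: 49 L/min ÷ 60 = 0.8167 L/s.
PIP = Vt/C + R·V̇ + PEEP (constant-flow equation of motion).
Only the baseline term changes: ΔPIP = ΔPEEP = 3 − 5 = -2.0 cmH2O.
Original PIP = 650/92.9 + 7.3×0.8167 + 5 = 17.959 cmH2O; new PIP = 17.959 + (-2.0) = 15.959 cmH2O.

16.0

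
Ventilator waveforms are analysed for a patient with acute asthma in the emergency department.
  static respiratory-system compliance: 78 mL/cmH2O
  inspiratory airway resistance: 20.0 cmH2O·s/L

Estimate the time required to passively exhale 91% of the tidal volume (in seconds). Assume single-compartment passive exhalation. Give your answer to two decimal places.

3.76

τ = R × C = 20.0 × 78 mL/cmH2O = 20.0 × 0.078 L/cmH2O = 1.56 s.
Exhaled fraction f = 1 − e^(−t/τ) → t = −τ·ln(1 − f) = −1.56·ln(0.09) = 3.756 s.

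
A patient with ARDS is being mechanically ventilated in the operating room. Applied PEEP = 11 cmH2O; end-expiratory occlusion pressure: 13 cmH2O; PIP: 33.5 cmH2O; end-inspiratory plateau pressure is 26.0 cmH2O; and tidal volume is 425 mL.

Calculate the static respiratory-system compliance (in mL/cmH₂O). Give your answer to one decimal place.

32.7

End-expiratory occlusion gives total PEEP = 13 cmH2O (intrinsic PEEP = 13 − 11 = 2). Use total PEEP for the elastic gradient.
Cstat = Vt / (Pplat − PEEPtotal) = 425 / (26.0 − 13) = 425 / 13.0 = 32.692 mL/cmH2O.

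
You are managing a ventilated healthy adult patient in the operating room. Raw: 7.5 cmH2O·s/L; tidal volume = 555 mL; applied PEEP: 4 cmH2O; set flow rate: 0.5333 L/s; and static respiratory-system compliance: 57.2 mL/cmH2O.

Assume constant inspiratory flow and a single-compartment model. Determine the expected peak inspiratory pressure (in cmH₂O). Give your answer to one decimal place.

17.7

Equation of motion (constant flow): PIP = Vt/C + R·V̇ + PEEP.
PIP = 555/57.2 + 7.5×0.5333 + 4 = 9.703 + 4.0 + 4 = 17.703 cmH2O.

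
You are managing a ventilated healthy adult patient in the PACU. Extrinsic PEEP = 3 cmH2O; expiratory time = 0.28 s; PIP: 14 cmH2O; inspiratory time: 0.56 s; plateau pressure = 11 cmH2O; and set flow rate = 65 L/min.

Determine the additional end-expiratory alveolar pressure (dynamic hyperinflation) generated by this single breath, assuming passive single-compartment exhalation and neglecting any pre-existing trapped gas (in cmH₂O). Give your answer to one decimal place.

Flow: 65 L/min ÷ 60 = 1.0833 L/s.
Vt = flow × Ti = 1.0833 L/s × 0.56 s × 1000 mL/L = 606.65 mL.
R = (PIP − Pplat)/V̇ = (14 − 11) / 1.0833 = 3.0/1.0833 = 2.769 cmH2O·s/L.
C = Vt/(Pplat − PEEP) = 606.65 / (11 − 3) = 606.65/8.0 = 75.831 mL/cmH2O.
τ = R × C = 2.769 × 0.07583 L/cmH2O = 0.21 s.
Fraction remaining = e^(−Te/τ) = e^(−0.28/0.21) = 0.2636; trapped volume = 606.65 × 0.2636 = 159.91 mL.
Additional alveolar pressure from trapping ≈ V_trapped / C = 159.91 / 75.831 = 2.109 cmH2O.

2.1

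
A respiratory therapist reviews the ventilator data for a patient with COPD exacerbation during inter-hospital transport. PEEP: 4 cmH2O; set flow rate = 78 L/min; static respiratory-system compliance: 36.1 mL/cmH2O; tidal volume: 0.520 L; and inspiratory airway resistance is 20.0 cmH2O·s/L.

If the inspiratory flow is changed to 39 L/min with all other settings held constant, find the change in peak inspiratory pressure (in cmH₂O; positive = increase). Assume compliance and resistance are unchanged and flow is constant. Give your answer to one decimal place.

Flow: 78 L/min ÷ 60 = 1.3 L/s.
New flow: 39 L/min ÷ 60 = 0.65 L/s.
PIP = Vt/C + R·V̇ + PEEP (constant-flow equation of motion).
Only the resistive term changes: ΔPIP = R × ΔV̇ = 20.0 × (0.65 − 1.3) = 20.0 × -0.65 = -13.0 cmH2O.

-13.0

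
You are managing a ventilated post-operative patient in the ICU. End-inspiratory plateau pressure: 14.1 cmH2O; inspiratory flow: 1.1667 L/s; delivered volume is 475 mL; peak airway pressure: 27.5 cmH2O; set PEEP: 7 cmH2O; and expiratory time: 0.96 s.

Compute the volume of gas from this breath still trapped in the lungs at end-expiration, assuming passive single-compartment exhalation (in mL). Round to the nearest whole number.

R = (PIP − Pplat)/V̇ = (27.5 − 14.1) / 1.1667 = 13.4/1.1667 = 11.485 cmH2O·s/L.
C = Vt/(Pplat − PEEP) = 475.0 / (14.1 − 7) = 475.0/7.1 = 66.901 mL/cmH2O.
τ = R × C = 11.485 × 0.0669 L/cmH2O = 0.7683 s.
Fraction remaining = e^(−Te/τ) = e^(−0.96/0.7683) = 0.2866.
Trapped volume = 475.0 × 0.2866 = 136.14 mL.

136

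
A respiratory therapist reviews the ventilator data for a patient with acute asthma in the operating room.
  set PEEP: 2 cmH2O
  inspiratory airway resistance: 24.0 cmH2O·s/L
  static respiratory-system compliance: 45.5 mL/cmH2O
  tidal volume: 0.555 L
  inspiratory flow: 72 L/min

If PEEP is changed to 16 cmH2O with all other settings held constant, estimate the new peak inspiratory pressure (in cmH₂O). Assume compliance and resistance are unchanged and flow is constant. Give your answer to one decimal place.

57.0

Flow: 72 L/min ÷ 60 = 1.2 L/s.
PIP = Vt/C + R·V̇ + PEEP (constant-flow equation of motion).
Only the baseline term changes: ΔPIP = ΔPEEP = 16 − 2 = 14.0 cmH2O.
Original PIP = 555/45.5 + 24.0×1.2 + 2 = 42.998 cmH2O; new PIP = 42.998 + (14.0) = 56.998 cmH2O.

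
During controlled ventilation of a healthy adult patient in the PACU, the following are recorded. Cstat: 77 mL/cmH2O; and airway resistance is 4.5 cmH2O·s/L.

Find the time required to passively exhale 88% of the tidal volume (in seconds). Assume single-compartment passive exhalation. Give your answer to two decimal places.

τ = R × C = 4.5 × 77 mL/cmH2O = 4.5 × 0.077 L/cmH2O = 0.3465 s.
Exhaled fraction f = 1 − e^(−t/τ) → t = −τ·ln(1 − f) = −0.3465·ln(0.12) = 0.7347 s.

0.73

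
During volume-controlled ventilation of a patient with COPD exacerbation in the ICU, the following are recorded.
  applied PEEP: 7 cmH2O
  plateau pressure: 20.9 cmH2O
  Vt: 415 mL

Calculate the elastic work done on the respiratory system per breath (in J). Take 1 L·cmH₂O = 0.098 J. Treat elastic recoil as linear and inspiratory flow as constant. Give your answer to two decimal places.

0.28

Elastic work ≈ ½ × (Pplat − PEEP) × Vt = 0.5 × (20.9 − 7) × 0.415 L = 0.5 × 13.9 × 0.415 = 2.884 L·cmH2O.
× 0.098 J/(L·cmH2O) → 0.2826 J.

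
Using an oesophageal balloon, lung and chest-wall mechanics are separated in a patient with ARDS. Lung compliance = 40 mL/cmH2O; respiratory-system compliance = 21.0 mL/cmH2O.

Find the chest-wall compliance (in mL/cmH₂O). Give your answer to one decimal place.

44.2

1/Ccw = 1/Crs − 1/CL.
1/Ccw = 1/21.0 − 1/40 = 0.02262.
Ccw = 44.209 mL/cmH2O.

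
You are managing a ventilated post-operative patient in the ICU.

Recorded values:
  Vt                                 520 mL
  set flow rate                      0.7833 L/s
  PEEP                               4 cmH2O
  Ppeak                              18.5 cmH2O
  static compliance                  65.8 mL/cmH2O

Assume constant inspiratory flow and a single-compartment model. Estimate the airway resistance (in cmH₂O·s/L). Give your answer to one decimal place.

8.4

Equation of motion (constant flow): PIP = Vt/C + R·V̇ + PEEP.
R·V̇ = PIP − Vt/C − PEEP = 18.5 − 520/65.8 − 4 = 18.5 − 7.903 − 4 = 6.597 cmH2O.
R = 6.597 / 0.7833 = 8.422 cmH2O·s/L.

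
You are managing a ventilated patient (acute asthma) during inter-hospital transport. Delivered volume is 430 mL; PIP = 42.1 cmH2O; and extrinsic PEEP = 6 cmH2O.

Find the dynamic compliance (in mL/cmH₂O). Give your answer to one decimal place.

11.9

Dynamic compliance = Vt / (PIP − PEEP) = 430 / (42.1 − 6) = 430 / 36.1 = 11.911 mL/cmH2O.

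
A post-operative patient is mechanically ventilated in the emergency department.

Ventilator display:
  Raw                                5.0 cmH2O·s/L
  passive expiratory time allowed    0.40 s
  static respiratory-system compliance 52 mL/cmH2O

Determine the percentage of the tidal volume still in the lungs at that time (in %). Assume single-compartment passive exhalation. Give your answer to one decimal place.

τ = R × C = 5.0 × 52 mL/cmH2O = 5.0 × 0.052 L/cmH2O = 0.26 s.
Passive exhalation: V(t)/V₀ = e^(−t/τ) = e^(−0.40/0.26) = 0.2147.
Fraction remaining = 0.2147 → 21.47%.

21.5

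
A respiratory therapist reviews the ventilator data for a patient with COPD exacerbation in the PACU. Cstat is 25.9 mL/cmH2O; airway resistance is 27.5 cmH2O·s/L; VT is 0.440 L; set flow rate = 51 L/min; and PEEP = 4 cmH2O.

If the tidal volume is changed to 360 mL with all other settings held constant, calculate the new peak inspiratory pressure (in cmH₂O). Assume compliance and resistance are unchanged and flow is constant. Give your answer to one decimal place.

41.3

Flow: 51 L/min ÷ 60 = 0.85 L/s.
PIP = Vt/C + R·V̇ + PEEP (constant-flow equation of motion).
Only the elastic term changes: ΔPIP = ΔVt / C = (360 − 440) / 25.9 = -3.089 cmH2O.
Original PIP = 440/25.9 + 27.5×0.85 + 4 = 44.363 cmH2O; new PIP = 44.363 + (-3.089) = 41.274 cmH2O.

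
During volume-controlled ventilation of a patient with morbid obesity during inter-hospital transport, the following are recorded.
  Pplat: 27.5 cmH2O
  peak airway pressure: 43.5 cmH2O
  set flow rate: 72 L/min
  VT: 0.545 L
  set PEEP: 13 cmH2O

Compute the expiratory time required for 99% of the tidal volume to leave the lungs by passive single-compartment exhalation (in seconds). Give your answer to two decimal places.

Flow: 72 L/min ÷ 60 = 1.2 L/s.
R = (PIP − Pplat)/V̇ = (43.5 − 27.5) / 1.2 = 16.0/1.2 = 13.333 cmH2O·s/L.
C = Vt/(Pplat − PEEP) = 545.0 / (27.5 − 13) = 545.0/14.5 = 37.586 mL/cmH2O.
τ = R × C = 13.333 × 0.03759 L/cmH2O = 0.5012 s.
t = −τ·ln(1 − 0.99) = −0.5012·ln(0.01) = 2.308 s.

2.31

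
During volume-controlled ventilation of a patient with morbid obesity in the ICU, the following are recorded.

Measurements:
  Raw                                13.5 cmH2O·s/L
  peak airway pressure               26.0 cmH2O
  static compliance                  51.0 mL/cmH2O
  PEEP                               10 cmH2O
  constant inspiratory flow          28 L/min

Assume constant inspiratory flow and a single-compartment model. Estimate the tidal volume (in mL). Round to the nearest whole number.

Flow: 28 L/min ÷ 60 = 0.4667 L/s.
Equation of motion (constant flow): PIP = Vt/C + R·V̇ + PEEP.
Vt/C = PIP − R·V̇ − PEEP = 26.0 − 6.3 − 10 = 9.7 cmH2O.
Vt = C × 9.7 = 51.0 × 9.7 = 494.7 mL.

495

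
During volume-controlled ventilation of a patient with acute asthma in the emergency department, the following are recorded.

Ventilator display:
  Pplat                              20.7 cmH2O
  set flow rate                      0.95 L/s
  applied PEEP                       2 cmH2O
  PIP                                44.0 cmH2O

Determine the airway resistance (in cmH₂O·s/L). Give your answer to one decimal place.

Raw = (PIP − Pplat) / flow = (44.0 − 20.7) / 0.95 = 23.3 / 0.95 = 24.526 cmH2O·s/L.

24.5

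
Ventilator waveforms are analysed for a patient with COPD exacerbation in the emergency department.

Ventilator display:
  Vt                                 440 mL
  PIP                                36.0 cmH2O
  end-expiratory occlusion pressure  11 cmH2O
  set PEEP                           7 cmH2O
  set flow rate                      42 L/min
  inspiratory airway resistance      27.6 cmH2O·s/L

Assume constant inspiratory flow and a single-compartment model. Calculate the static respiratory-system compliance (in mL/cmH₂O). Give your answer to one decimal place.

Flow: 42 L/min ÷ 60 = 0.7 L/s.
Total PEEP = 11 cmH2O (set 7 + intrinsic 4); this is the baseline alveolar pressure.
Equation of motion (constant flow): PIP = Vt/C + R·V̇ + PEEP.
Vt/C = PIP − R·V̇ − PEEP = 36.0 − 27.6×0.7 − 11 = 36.0 − 19.32 − 11 = 5.68 cmH2O.
C = Vt / 5.68 = 440 / 5.68 = 77.465 mL/cmH2O.

77.5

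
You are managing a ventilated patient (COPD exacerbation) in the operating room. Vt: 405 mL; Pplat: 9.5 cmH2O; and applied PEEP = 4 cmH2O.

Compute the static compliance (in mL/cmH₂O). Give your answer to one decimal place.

Cstat = Vt / (Pplat − PEEP) = 405 / (9.5 − 4) = 405 / 5.5 = 73.636 mL/cmH2O.

73.6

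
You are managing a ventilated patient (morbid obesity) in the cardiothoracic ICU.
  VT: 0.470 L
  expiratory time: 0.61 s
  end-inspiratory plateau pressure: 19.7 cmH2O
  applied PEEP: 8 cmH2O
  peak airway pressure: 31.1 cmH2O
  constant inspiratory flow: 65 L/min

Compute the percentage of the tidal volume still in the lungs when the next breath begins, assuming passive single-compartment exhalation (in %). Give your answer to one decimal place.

Flow: 65 L/min ÷ 60 = 1.0833 L/s.
R = (PIP − Pplat)/V̇ = (31.1 − 19.7) / 1.0833 = 11.4/1.0833 = 10.523 cmH2O·s/L.
C = Vt/(Pplat − PEEP) = 470.0 / (19.7 − 8) = 470.0/11.7 = 40.171 mL/cmH2O.
τ = R × C = 10.523 × 0.04017 L/cmH2O = 0.4227 s.
Fraction remaining at end-expiration = e^(−Te/τ) = e^(−0.61/0.4227) = 0.2362 → 23.62%.

23.6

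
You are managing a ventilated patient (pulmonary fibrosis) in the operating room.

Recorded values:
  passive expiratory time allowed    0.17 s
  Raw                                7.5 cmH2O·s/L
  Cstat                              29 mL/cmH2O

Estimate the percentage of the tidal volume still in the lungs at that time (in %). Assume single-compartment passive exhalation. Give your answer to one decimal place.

45.8

τ = R × C = 7.5 × 29 mL/cmH2O = 7.5 × 0.029 L/cmH2O = 0.2175 s.
Passive exhalation: V(t)/V₀ = e^(−t/τ) = e^(−0.17/0.2175) = 0.4577.
Fraction remaining = 0.4577 → 45.77%.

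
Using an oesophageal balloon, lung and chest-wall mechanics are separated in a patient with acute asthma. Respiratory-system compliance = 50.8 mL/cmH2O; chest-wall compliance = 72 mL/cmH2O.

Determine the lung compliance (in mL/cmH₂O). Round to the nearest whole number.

173

1/CL = 1/Crs − 1/Ccw.
1/CL = 1/50.8 − 1/72 = 0.005796.
CL = 172.53 mL/cmH2O.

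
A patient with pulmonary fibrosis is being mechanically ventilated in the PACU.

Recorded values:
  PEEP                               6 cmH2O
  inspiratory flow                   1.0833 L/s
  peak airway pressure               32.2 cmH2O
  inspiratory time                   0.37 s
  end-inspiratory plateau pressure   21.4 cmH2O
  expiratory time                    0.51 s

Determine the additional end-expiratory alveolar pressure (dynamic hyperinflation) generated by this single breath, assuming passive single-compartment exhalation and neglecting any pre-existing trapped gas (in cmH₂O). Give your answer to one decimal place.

2.2

Vt = flow × Ti = 1.0833 L/s × 0.37 s × 1000 mL/L = 400.82 mL.
R = (PIP − Pplat)/V̇ = (32.2 − 21.4) / 1.0833 = 10.8/1.0833 = 9.97 cmH2O·s/L.
C = Vt/(Pplat − PEEP) = 400.82 / (21.4 − 6) = 400.82/15.4 = 26.027 mL/cmH2O.
τ = R × C = 9.97 × 0.02603 L/cmH2O = 0.2595 s.
Fraction remaining = e^(−Te/τ) = e^(−0.51/0.2595) = 0.1401; trapped volume = 400.82 × 0.1401 = 56.155 mL.
Additional alveolar pressure from trapping ≈ V_trapped / C = 56.155 / 26.027 = 2.158 cmH2O.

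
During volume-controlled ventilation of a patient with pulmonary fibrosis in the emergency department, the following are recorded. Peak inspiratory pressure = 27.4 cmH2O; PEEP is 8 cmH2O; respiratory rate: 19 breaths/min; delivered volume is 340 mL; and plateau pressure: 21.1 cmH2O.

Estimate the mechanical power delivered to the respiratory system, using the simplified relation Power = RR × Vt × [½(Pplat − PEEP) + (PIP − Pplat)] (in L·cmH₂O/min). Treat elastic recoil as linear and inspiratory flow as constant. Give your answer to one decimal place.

83.0

Per-breath work = Vt × [½(Pplat−PEEP) + (PIP−Pplat)] = 0.340 × [0.5×13.1 + 6.3] = 0.340 × 12.85 = 4.369 L·cmH2O.
Power = 19 × 4.369 = 83.011 L·cmH2O/min.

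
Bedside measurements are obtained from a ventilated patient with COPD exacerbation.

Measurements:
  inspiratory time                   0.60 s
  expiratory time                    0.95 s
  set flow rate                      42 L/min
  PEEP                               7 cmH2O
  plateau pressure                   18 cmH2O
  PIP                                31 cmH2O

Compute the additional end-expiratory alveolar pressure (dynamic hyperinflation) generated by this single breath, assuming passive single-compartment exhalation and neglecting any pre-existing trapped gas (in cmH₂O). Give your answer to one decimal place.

2.9

Flow: 42 L/min ÷ 60 = 0.7 L/s.
Vt = flow × Ti = 0.7 L/s × 0.60 s × 1000 mL/L = 420.0 mL.
R = (PIP − Pplat)/V̇ = (31 − 18) / 0.7 = 13.0/0.7 = 18.571 cmH2O·s/L.
C = Vt/(Pplat − PEEP) = 420.0 / (18 − 7) = 420.0/11.0 = 38.182 mL/cmH2O.
τ = R × C = 18.571 × 0.03818 L/cmH2O = 0.709 s.
Fraction remaining = e^(−Te/τ) = e^(−0.95/0.709) = 0.2619; trapped volume = 420.0 × 0.2619 = 110.0 mL.
Additional alveolar pressure from trapping ≈ V_trapped / C = 110.0 / 38.182 = 2.881 cmH2O.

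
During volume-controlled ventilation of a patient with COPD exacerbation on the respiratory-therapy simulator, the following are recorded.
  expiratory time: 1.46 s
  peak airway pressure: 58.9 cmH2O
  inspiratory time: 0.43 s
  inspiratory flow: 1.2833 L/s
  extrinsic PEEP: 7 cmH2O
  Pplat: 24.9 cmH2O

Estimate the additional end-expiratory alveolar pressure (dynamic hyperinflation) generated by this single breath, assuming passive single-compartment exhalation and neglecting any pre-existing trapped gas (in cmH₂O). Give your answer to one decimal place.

Vt = flow × Ti = 1.2833 L/s × 0.43 s × 1000 mL/L = 551.82 mL.
R = (PIP − Pplat)/V̇ = (58.9 − 24.9) / 1.2833 = 34.0/1.2833 = 26.494 cmH2O·s/L.
C = Vt/(Pplat − PEEP) = 551.82 / (24.9 − 7) = 551.82/17.9 = 30.828 mL/cmH2O.
τ = R × C = 26.494 × 0.03083 L/cmH2O = 0.8168 s.
Fraction remaining = e^(−Te/τ) = e^(−1.46/0.8168) = 0.1674; trapped volume = 551.82 × 0.1674 = 92.375 mL.
Additional alveolar pressure from trapping ≈ V_trapped / C = 92.375 / 30.828 = 2.996 cmH2O.

3.0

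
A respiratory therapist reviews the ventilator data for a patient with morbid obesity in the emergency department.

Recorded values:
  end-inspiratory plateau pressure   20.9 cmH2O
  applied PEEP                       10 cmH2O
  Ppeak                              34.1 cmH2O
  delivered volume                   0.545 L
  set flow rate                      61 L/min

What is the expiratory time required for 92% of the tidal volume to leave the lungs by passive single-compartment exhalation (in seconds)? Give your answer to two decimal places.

1.64

Flow: 61 L/min ÷ 60 = 1.0167 L/s.
R = (PIP − Pplat)/V̇ = (34.1 − 20.9) / 1.0167 = 13.2/1.0167 = 12.983 cmH2O·s/L.
C = Vt/(Pplat − PEEP) = 545.0 / (20.9 − 10) = 545.0/10.9 = 50.0 mL/cmH2O.
τ = R × C = 12.983 × 0.05 L/cmH2O = 0.6492 s.
t = −τ·ln(1 − 0.92) = −0.6492·ln(0.08) = 1.64 s.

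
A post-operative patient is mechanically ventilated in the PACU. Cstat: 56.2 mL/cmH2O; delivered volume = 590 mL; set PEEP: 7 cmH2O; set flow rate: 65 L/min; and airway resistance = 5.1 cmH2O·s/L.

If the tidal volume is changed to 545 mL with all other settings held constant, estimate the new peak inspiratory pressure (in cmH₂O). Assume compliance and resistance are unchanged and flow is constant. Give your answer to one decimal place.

Flow: 65 L/min ÷ 60 = 1.0833 L/s.
PIP = Vt/C + R·V̇ + PEEP (constant-flow equation of motion).
Only the elastic term changes: ΔPIP = ΔVt / C = (545 − 590) / 56.2 = -0.8007 cmH2O.
Original PIP = 590/56.2 + 5.1×1.0833 + 7 = 23.023 cmH2O; new PIP = 23.023 + (-0.8007) = 22.222 cmH2O.

22.2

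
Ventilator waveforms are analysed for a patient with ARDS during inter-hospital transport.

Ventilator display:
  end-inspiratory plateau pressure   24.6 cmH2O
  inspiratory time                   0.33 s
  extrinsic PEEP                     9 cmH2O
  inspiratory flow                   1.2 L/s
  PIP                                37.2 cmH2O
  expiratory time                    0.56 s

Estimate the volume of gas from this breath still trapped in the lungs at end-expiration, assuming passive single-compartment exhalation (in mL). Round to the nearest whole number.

48

Vt = flow × Ti = 1.2 L/s × 0.33 s × 1000 mL/L = 396.0 mL.
R = (PIP − Pplat)/V̇ = (37.2 − 24.6) / 1.2 = 12.6/1.2 = 10.5 cmH2O·s/L.
C = Vt/(Pplat − PEEP) = 396.0 / (24.6 − 9) = 396.0/15.6 = 25.385 mL/cmH2O.
τ = R × C = 10.5 × 0.02539 L/cmH2O = 0.2666 s.
Fraction remaining = e^(−Te/τ) = e^(−0.56/0.2666) = 0.1224.
Trapped volume = 396.0 × 0.1224 = 48.47 mL.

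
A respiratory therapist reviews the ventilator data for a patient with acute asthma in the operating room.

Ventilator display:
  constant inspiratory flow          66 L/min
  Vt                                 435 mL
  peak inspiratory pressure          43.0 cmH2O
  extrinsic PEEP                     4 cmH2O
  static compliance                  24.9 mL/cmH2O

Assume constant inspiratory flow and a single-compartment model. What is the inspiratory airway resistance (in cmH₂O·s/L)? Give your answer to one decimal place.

19.6

Flow: 66 L/min ÷ 60 = 1.1 L/s.
Equation of motion (constant flow): PIP = Vt/C + R·V̇ + PEEP.
R·V̇ = PIP − Vt/C − PEEP = 43.0 − 435/24.9 − 4 = 43.0 − 17.47 − 4 = 21.53 cmH2O.
R = 21.53 / 1.1 = 19.573 cmH2O·s/L.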